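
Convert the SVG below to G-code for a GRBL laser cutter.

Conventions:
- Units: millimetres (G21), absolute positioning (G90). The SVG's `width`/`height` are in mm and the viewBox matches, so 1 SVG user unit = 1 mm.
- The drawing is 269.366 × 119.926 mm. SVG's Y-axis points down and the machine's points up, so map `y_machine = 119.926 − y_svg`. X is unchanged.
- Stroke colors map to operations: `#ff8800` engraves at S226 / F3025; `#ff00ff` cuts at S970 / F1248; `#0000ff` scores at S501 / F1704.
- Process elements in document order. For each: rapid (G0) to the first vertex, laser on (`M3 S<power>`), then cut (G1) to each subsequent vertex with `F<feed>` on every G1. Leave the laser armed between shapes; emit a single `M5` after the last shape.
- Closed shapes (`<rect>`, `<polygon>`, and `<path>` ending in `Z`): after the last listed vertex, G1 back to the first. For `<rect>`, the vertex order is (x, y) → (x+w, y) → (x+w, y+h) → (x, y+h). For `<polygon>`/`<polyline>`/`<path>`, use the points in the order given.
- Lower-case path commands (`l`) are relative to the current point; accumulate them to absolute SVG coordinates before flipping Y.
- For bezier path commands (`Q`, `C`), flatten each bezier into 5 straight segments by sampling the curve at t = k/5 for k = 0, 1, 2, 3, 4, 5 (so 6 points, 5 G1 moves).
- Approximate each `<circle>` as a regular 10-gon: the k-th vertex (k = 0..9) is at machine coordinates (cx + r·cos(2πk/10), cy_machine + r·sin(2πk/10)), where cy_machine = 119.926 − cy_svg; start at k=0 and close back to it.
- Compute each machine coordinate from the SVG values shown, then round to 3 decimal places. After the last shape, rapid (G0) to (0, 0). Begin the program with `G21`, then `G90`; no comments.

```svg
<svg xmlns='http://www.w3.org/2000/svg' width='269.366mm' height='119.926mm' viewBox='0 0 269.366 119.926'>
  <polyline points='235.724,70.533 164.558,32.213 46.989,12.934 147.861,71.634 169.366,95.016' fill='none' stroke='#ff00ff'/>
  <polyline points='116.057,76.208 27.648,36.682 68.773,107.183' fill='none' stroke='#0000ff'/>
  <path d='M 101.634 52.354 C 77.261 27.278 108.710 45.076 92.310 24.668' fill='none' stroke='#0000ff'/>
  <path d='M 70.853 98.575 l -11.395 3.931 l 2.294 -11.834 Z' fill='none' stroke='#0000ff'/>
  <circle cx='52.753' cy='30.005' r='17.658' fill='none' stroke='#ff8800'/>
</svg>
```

G21
G90
G0 X235.724 Y49.393
M3 S970
G1 X164.558 Y87.713 F1248
G1 X46.989 Y106.992 F1248
G1 X147.861 Y48.292 F1248
G1 X169.366 Y24.910 F1248
G0 X116.057 Y43.718
M3 S501
G1 X27.648 Y83.244 F1704
G1 X68.773 Y12.743 F1704
G0 X101.634 Y67.572
M3 S501
G1 X92.879 Y78.121 F1704
G1 X92.546 Y82.273 F1704
G1 X95.657 Y83.918 F1704
G1 X97.237 Y86.949 F1704
G1 X92.310 Y95.258 F1704
G0 X70.853 Y21.351
M3 S501
G1 X59.458 Y17.420 F1704
G1 X61.752 Y29.254 F1704
G1 X70.853 Y21.351 F1704
G0 X70.411 Y89.921
M3 S226
G1 X67.039 Y100.300 F3025
G1 X58.210 Y106.715 F3025
G1 X47.296 Y106.715 F3025
G1 X38.467 Y100.300 F3025
G1 X35.095 Y89.921 F3025
G1 X38.467 Y79.542 F3025
G1 X47.296 Y73.127 F3025
G1 X58.210 Y73.127 F3025
G1 X67.039 Y79.542 F3025
G1 X70.411 Y89.921 F3025
M5
G0 X0.000 Y0.000

Since the viewBox matches the mm dimensions, user units are millimetres directly. The only transform is the Y-flip y_m = 119.926 − y_svg.

Shape 1 is a open polyline drawn with `<polyline>`. Its stroke #ff00ff means cut at S970, F1248. After flipping Y the toolpath is (235.724,49.393) → (164.558,87.713) → (46.989,106.992) → (147.861,48.292) → (169.366,24.910).

Shape 2 is a open polyline drawn with `<polyline>`. Its stroke #0000ff means score at S501, F1704. After flipping Y the toolpath is (116.057,43.718) → (27.648,83.244) → (68.773,12.743).

Shape 3 is a cubic bezier drawn with `<path>`. Its stroke #0000ff means score at S501, F1704. After flipping Y the toolpath is (101.634,67.572) → (92.879,78.121) → (92.546,82.273) → (95.657,83.918) → (97.237,86.949) → (92.310,95.258).

Shape 4 is a regular polygon drawn with `<path>`. Its stroke #0000ff means score at S501, F1704. After flipping Y the toolpath is (70.853,21.351) → (59.458,17.420) → (61.752,29.254) → (70.853,21.351), returning to the start.

Shape 5 is a circle drawn with `<circle>`. Its stroke #ff8800 means engrave at S226, F3025. After flipping Y the toolpath is (70.411,89.921) → (67.039,100.300) → (58.210,106.715) → (47.296,106.715) → (38.467,100.300) → (35.095,89.921) → (38.467,79.542) → (47.296,73.127) → (58.210,73.127) → (67.039,79.542) → (70.411,89.921), returning to the start.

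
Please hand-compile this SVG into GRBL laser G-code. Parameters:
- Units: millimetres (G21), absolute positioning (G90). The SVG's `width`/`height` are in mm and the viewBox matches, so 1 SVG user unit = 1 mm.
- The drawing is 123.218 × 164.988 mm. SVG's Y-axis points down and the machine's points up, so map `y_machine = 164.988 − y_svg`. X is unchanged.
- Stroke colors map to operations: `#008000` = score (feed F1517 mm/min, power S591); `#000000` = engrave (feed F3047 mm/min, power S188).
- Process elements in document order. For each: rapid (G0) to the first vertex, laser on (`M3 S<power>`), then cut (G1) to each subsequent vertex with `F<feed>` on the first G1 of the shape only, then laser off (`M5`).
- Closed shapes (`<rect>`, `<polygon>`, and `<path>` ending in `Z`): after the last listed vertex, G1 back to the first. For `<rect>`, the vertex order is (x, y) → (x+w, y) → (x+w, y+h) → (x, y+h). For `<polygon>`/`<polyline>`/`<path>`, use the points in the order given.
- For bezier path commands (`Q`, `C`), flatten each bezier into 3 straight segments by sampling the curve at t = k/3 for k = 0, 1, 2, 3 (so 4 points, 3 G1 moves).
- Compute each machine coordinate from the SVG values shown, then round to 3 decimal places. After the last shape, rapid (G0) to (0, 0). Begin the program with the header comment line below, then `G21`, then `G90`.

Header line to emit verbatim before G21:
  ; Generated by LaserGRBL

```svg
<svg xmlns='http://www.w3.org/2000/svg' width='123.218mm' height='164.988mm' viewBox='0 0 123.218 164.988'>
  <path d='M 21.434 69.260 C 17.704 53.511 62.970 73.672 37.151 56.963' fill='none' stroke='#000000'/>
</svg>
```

; Generated by LaserGRBL
G21
G90
G0 X21.434 Y95.728
M3 S188
G1 X29.589 Y102.203 F3047
G1 X43.722 Y100.910
G1 X37.151 Y108.025
M5
G0 X0.000 Y0.000

viewBox `0 0 123.218 164.988` with mm width/height → 1 unit = 1 mm. Flip: y_m = 164.988 − y_svg.

**Shape 1** — `<path>` cubic bezier, stroke `#000000` → engrave (S188, F3047). Control points (SVG): P0=(21.434,69.260), P1=(17.704,53.511), P2=(62.970,73.672), P3=(37.151,56.963); sampled at t=k/3. Machine vertices: (21.434,95.728) → (29.589,102.203) → (43.722,100.910) → (37.151,108.025). Open path.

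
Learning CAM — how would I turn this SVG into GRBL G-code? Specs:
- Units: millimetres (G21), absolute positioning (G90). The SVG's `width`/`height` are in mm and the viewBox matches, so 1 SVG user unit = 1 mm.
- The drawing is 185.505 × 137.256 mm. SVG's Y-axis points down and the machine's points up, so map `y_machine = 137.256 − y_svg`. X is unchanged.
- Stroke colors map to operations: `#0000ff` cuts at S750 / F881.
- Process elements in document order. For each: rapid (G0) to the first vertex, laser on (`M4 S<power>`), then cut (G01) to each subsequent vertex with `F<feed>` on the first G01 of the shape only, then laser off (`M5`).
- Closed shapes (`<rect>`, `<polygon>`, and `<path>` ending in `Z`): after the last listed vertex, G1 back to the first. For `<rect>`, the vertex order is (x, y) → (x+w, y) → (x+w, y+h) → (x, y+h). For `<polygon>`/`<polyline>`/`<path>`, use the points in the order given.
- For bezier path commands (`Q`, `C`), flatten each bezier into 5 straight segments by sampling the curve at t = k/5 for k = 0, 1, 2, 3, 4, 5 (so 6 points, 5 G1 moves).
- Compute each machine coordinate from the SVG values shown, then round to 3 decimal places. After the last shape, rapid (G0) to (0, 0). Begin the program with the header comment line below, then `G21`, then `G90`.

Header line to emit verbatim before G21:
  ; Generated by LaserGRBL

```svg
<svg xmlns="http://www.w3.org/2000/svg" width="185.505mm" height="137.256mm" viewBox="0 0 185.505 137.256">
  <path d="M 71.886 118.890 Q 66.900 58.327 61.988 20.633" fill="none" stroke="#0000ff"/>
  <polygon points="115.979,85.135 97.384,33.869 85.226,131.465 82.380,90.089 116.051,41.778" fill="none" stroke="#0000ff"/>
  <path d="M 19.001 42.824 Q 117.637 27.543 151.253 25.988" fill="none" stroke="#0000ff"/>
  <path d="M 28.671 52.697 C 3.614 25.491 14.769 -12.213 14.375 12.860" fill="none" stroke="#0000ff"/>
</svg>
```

; Generated by LaserGRBL
G21
G90
G0 X71.886 Y18.366
M4 S750
G01 X69.895 Y41.676 F881
G01 X67.909 Y63.157
G01 X65.929 Y82.809
G01 X63.956 Y100.631
G01 X61.988 Y116.623
M5
G0 X115.979 Y52.121
M4 S750
G01 X97.384 Y103.387 F881
G01 X85.226 Y5.791
G01 X82.380 Y47.167
G01 X116.051 Y95.478
G01 X115.979 Y52.121
M5
G0 X19.001 Y94.432
M4 S750
G01 X55.855 Y99.995 F881
G01 X87.507 Y104.461
G01 X113.957 Y107.828
G01 X135.206 Y110.097
G01 X151.253 Y111.268
M5
G0 X28.671 Y84.559
M4 S750
G01 X17.600 Y101.556 F881
G01 X12.928 Y117.556
G01 X12.361 Y129.040
G01 X13.608 Y132.493
G01 X14.375 Y124.396
M5
G0 X0.000 Y0.000

Since the viewBox matches the mm dimensions, user units are millimetres directly. The only transform is the Y-flip y_m = 137.256 − y_svg.

Shape 1 is a quadratic bezier drawn with `<path>`. Its stroke #0000ff means cut at S750, F881. After flipping Y the toolpath is (71.886,18.366) → (69.895,41.676) → (67.909,63.157) → (65.929,82.809) → (63.956,100.631) → (61.988,116.623).

Shape 2 is a closed polygon drawn with `<polygon>`. Its stroke #0000ff means cut at S750, F881. After flipping Y the toolpath is (115.979,52.121) → (97.384,103.387) → (85.226,5.791) → (82.380,47.167) → (116.051,95.478) → (115.979,52.121), returning to the start.

Shape 3 is a quadratic bezier drawn with `<path>`. Its stroke #0000ff means cut at S750, F881. After flipping Y the toolpath is (19.001,94.432) → (55.855,99.995) → (87.507,104.461) → (113.957,107.828) → (135.206,110.097) → (151.253,111.268).

Shape 4 is a cubic bezier drawn with `<path>`. Its stroke #0000ff means cut at S750, F881. After flipping Y the toolpath is (28.671,84.559) → (17.600,101.556) → (12.928,117.556) → (12.361,129.040) → (13.608,132.493) → (14.375,124.396).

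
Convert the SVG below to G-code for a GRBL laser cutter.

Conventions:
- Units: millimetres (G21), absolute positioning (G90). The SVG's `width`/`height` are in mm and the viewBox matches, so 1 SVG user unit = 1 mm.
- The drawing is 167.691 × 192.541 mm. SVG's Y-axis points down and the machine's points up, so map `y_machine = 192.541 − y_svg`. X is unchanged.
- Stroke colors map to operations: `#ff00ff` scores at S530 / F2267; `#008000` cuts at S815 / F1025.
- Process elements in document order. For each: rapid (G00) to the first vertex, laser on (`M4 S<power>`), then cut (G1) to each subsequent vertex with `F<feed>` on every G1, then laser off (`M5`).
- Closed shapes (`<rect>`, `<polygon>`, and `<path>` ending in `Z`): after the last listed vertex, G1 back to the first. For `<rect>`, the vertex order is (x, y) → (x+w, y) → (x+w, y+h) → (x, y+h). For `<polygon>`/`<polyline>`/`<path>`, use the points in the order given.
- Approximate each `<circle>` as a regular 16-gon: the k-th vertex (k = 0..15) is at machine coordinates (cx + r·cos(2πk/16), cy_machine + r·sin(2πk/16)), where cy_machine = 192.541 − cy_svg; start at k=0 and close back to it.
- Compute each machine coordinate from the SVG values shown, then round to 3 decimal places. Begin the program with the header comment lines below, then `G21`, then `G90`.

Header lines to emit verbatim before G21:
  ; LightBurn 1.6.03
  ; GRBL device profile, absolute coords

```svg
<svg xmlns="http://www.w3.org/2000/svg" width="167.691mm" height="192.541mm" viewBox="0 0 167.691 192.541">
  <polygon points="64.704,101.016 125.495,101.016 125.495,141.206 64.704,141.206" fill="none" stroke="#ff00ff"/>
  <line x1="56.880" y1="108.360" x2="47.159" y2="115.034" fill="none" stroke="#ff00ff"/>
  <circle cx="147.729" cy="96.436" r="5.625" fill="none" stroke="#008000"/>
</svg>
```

Since the viewBox matches the mm dimensions, user units are millimetres directly. The only transform is the Y-flip y_m = 192.541 − y_svg.

Shape 1 is a rectangle drawn with `<polygon>`. Its stroke #ff00ff means score at S530, F2267. After flipping Y the toolpath is (64.704,91.525) → (125.495,91.525) → (125.495,51.335) → (64.704,51.335) → (64.704,91.525), returning to the start.

Shape 2 is a line segment drawn with `<line>`. Its stroke #ff00ff means score at S530, F2267. After flipping Y the toolpath is (56.880,84.181) → (47.159,77.507).

Shape 3 is a circle drawn with `<circle>`. Its stroke #008000 means cut at S815, F1025. After flipping Y the toolpath is (153.354,96.105) → (152.926,98.258) → (151.706,100.082) → (149.882,101.302) → (147.729,101.730) → (145.576,101.302) → (143.752,100.082) → (142.532,98.258) → (142.104,96.105) → (142.532,93.952) → (143.752,92.128) → (145.576,90.908) → (147.729,90.480) → (149.882,90.908) → (151.706,92.128) → (152.926,93.952) → (153.354,96.105), returning to the start.

; LightBurn 1.6.03
; GRBL device profile, absolute coords
G21
G90
G00 X64.704 Y91.525
M4 S530
G1 X125.495 Y91.525 F2267
G1 X125.495 Y51.335 F2267
G1 X64.704 Y51.335 F2267
G1 X64.704 Y91.525 F2267
M5
G00 X56.880 Y84.181
M4 S530
G1 X47.159 Y77.507 F2267
M5
G00 X153.354 Y96.105
M4 S815
G1 X152.926 Y98.258 F1025
G1 X151.706 Y100.082 F1025
G1 X149.882 Y101.302 F1025
G1 X147.729 Y101.730 F1025
G1 X145.576 Y101.302 F1025
G1 X143.752 Y100.082 F1025
G1 X142.532 Y98.258 F1025
G1 X142.104 Y96.105 F1025
G1 X142.532 Y93.952 F1025
G1 X143.752 Y92.128 F1025
G1 X145.576 Y90.908 F1025
G1 X147.729 Y90.480 F1025
G1 X149.882 Y90.908 F1025
G1 X151.706 Y92.128 F1025
G1 X152.926 Y93.952 F1025
G1 X153.354 Y96.105 F1025
M5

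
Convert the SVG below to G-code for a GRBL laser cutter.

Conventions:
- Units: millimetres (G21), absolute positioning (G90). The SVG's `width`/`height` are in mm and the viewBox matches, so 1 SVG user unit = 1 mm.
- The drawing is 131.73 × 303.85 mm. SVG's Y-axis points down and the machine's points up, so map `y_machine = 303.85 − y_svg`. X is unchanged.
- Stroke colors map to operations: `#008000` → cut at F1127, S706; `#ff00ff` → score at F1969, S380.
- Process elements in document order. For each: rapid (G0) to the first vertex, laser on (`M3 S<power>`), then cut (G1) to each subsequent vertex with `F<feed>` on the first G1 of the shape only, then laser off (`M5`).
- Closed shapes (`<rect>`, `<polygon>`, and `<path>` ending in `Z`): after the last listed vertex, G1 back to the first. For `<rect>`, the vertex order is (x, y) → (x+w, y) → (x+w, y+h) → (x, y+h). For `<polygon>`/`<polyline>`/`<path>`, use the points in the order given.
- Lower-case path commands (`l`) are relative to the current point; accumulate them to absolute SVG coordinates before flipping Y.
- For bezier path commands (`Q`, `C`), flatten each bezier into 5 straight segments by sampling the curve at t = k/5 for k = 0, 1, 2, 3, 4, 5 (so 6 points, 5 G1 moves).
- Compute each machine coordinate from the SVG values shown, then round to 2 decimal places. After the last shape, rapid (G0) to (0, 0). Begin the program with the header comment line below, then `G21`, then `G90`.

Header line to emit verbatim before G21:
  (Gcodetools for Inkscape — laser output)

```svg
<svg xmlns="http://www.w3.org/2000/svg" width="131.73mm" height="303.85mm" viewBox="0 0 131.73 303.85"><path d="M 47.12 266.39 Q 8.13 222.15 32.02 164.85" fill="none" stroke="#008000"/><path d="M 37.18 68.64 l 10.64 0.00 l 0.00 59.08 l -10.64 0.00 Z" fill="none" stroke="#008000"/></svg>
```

(Gcodetools for Inkscape — laser output)
G21
G90
G0 X47.12 Y37.46
M3 S706
G1 X34.04 Y55.68 F1127
G1 X25.99 Y74.94
G1 X22.97 Y95.25
G1 X24.98 Y116.60
G1 X32.02 Y139.00
M5
G0 X37.18 Y235.21
M3 S706
G1 X47.82 Y235.21 F1127
G1 X47.82 Y176.13
G1 X37.18 Y176.13
G1 X37.18 Y235.21
M5
G0 X0.00 Y0.00

Since the viewBox matches the mm dimensions, user units are millimetres directly. The only transform is the Y-flip y_m = 303.85 − y_svg.

Shape 1 is a quadratic bezier drawn with `<path>`. Its stroke #008000 means cut at S706, F1127. After flipping Y the toolpath is (47.12,37.46) → (34.04,55.68) → (25.99,74.94) → (22.97,95.25) → (24.98,116.60) → (32.02,139.00).

Shape 2 is a rectangle drawn with `<path>`. Its stroke #008000 means cut at S706, F1127. After flipping Y the toolpath is (37.18,235.21) → (47.82,235.21) → (47.82,176.13) → (37.18,176.13) → (37.18,235.21), returning to the start.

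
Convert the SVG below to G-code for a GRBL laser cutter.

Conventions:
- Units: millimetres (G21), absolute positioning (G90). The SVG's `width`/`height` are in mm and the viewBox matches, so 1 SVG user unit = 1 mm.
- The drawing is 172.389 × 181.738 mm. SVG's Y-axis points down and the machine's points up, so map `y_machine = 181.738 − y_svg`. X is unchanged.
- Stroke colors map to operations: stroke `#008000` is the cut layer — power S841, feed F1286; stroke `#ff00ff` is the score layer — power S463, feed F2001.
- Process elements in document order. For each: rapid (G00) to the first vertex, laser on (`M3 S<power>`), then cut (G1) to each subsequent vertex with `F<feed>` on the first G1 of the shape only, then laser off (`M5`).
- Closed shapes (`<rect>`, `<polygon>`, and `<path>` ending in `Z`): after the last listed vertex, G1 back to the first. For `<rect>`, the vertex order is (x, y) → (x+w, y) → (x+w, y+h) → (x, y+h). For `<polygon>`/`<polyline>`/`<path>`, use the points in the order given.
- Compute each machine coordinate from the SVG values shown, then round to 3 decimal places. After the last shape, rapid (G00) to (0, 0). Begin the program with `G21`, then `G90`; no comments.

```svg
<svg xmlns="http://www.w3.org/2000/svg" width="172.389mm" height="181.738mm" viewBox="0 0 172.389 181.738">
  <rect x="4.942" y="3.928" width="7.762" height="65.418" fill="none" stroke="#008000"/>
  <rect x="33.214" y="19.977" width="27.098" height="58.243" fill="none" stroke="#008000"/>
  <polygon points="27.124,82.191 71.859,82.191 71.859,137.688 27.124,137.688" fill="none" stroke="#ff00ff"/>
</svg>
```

G21
G90
G00 X4.942 Y177.810
M3 S841
G1 X12.704 Y177.810 F1286
G1 X12.704 Y112.392
G1 X4.942 Y112.392
G1 X4.942 Y177.810
M5
G00 X33.214 Y161.761
M3 S841
G1 X60.312 Y161.761 F1286
G1 X60.312 Y103.518
G1 X33.214 Y103.518
G1 X33.214 Y161.761
M5
G00 X27.124 Y99.547
M3 S463
G1 X71.859 Y99.547 F2001
G1 X71.859 Y44.050
G1 X27.124 Y44.050
G1 X27.124 Y99.547
M5
G00 X0.000 Y0.000

1 u = 1 mm; y_m = 181.738 − y.

[1] `<rect>` rectangle, #008000→cut S841 F1286: (4.942,177.810) → (12.704,177.810) → (12.704,112.392) → (4.942,112.392) → (4.942,177.810) (closed)

[2] `<rect>` rectangle, #008000→cut S841 F1286: (33.214,161.761) → (60.312,161.761) → (60.312,103.518) → (33.214,103.518) → (33.214,161.761) (closed)

[3] `<polygon>` rectangle, #ff00ff→score S463 F2001: (27.124,99.547) → (71.859,99.547) → (71.859,44.050) → (27.124,44.050) → (27.124,99.547) (closed)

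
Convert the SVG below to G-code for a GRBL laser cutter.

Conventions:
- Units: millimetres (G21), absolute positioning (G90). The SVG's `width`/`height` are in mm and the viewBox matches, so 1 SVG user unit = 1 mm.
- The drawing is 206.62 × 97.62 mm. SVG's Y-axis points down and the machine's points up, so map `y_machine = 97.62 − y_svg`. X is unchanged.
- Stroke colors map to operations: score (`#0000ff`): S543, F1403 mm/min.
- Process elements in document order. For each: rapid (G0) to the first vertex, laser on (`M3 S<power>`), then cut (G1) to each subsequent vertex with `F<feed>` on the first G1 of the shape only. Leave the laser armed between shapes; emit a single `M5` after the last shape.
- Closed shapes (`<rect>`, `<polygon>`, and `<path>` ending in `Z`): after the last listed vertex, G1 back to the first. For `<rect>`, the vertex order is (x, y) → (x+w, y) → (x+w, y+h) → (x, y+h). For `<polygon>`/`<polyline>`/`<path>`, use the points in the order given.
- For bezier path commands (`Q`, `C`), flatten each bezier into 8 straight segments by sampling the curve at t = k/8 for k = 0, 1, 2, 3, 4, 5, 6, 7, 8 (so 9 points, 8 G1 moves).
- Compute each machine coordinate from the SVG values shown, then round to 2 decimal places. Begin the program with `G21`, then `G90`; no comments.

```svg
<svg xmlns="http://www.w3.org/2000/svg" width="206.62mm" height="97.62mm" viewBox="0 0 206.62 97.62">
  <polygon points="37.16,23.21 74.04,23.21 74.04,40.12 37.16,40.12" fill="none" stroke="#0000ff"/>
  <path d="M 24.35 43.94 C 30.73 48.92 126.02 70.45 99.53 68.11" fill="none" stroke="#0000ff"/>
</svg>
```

viewBox `0 0 206.62 97.62` with mm width/height → 1 unit = 1 mm. Flip: y_m = 97.62 − y_svg.

**Shape 1** — `<polygon>` rectangle, stroke `#0000ff` → score (S543, F1403). Machine vertices: (37.16,74.41) → (74.04,74.41) → (74.04,57.50) → (37.16,57.50) → (37.16,74.41). Closed: final G1 returns to the first vertex.

**Shape 2** — `<path>` cubic bezier, stroke `#0000ff` → score (S543, F1403). Control points (SVG): P0=(24.35,43.94), P1=(30.73,48.92), P2=(126.02,70.45), P3=(99.53,68.11); sampled at t=k/8. Machine vertices: (24.35,53.68) → (30.50,51.12) → (42.51,47.47) → (57.93,43.23) → (74.27,38.85) → (89.07,34.82) → (99.86,31.60) → (104.17,29.67) → (99.53,29.51). Open path.

G21
G90
G0 X37.16 Y74.41
M3 S543
G1 X74.04 Y74.41 F1403
G1 X74.04 Y57.50
G1 X37.16 Y57.50
G1 X37.16 Y74.41
G0 X24.35 Y53.68
M3 S543
G1 X30.50 Y51.12 F1403
G1 X42.51 Y47.47
G1 X57.93 Y43.23
G1 X74.27 Y38.85
G1 X89.07 Y34.82
G1 X99.86 Y31.60
G1 X104.17 Y29.67
G1 X99.53 Y29.51
M5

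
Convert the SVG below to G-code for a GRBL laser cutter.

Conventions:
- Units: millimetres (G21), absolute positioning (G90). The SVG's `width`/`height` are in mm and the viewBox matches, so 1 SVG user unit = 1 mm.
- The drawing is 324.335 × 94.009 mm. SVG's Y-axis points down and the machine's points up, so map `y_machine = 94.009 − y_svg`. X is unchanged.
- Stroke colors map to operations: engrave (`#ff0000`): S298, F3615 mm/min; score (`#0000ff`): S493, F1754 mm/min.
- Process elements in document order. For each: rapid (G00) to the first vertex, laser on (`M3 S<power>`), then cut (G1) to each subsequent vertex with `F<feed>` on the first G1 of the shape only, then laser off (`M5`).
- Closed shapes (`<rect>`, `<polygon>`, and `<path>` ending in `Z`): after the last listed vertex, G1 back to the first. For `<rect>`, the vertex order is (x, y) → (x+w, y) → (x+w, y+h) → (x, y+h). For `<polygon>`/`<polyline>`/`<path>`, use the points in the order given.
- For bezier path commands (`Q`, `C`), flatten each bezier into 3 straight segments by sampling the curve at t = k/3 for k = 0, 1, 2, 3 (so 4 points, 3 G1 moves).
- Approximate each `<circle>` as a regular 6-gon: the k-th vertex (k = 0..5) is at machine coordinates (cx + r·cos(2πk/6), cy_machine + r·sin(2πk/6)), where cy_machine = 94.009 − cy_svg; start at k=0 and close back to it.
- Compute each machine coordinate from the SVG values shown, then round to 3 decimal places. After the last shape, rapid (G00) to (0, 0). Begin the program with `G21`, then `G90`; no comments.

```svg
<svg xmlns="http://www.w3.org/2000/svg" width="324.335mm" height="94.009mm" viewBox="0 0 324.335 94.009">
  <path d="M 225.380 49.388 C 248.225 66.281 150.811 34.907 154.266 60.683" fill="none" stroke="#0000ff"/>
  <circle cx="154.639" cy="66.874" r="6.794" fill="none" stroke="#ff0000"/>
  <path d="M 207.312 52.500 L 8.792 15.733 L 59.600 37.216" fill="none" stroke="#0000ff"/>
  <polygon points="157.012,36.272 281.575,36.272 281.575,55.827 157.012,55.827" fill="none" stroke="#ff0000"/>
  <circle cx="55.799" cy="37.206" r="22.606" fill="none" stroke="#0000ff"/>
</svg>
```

1 u = 1 mm; y_m = 94.009 − y.

[1] `<path>` cubic bezier, #0000ff→score S493 F1754: (225.380,44.621) → (216.329,39.913) → (176.244,43.956) → (154.266,33.326)

[2] `<circle>` circle, #ff0000→engrave S298 F3615: (161.433,27.135) → (158.036,33.019) → (151.242,33.019) → (147.845,27.135) → (151.242,21.251) → (158.036,21.251) → (161.433,27.135) (closed)

[3] `<path>` open polyline, #0000ff→score S493 F1754: (207.312,41.509) → (8.792,78.276) → (59.600,56.793)

[4] `<polygon>` rectangle, #ff0000→engrave S298 F3615: (157.012,57.737) → (281.575,57.737) → (281.575,38.182) → (157.012,38.182) → (157.012,57.737) (closed)

[5] `<circle>` circle, #0000ff→score S493 F1754: (78.405,56.803) → (67.102,76.380) → (44.496,76.380) → (33.193,56.803) → (44.496,37.226) → (67.102,37.226) → (78.405,56.803) (closed)

G21
G90
G00 X225.380 Y44.621
M3 S493
G1 X216.329 Y39.913 F1754
G1 X176.244 Y43.956
G1 X154.266 Y33.326
M5
G00 X161.433 Y27.135
M3 S298
G1 X158.036 Y33.019 F3615
G1 X151.242 Y33.019
G1 X147.845 Y27.135
G1 X151.242 Y21.251
G1 X158.036 Y21.251
G1 X161.433 Y27.135
M5
G00 X207.312 Y41.509
M3 S493
G1 X8.792 Y78.276 F1754
G1 X59.600 Y56.793
M5
G00 X157.012 Y57.737
M3 S298
G1 X281.575 Y57.737 F3615
G1 X281.575 Y38.182
G1 X157.012 Y38.182
G1 X157.012 Y57.737
M5
G00 X78.405 Y56.803
M3 S493
G1 X67.102 Y76.380 F1754
G1 X44.496 Y76.380
G1 X33.193 Y56.803
G1 X44.496 Y37.226
G1 X67.102 Y37.226
G1 X78.405 Y56.803
M5
G00 X0.000 Y0.000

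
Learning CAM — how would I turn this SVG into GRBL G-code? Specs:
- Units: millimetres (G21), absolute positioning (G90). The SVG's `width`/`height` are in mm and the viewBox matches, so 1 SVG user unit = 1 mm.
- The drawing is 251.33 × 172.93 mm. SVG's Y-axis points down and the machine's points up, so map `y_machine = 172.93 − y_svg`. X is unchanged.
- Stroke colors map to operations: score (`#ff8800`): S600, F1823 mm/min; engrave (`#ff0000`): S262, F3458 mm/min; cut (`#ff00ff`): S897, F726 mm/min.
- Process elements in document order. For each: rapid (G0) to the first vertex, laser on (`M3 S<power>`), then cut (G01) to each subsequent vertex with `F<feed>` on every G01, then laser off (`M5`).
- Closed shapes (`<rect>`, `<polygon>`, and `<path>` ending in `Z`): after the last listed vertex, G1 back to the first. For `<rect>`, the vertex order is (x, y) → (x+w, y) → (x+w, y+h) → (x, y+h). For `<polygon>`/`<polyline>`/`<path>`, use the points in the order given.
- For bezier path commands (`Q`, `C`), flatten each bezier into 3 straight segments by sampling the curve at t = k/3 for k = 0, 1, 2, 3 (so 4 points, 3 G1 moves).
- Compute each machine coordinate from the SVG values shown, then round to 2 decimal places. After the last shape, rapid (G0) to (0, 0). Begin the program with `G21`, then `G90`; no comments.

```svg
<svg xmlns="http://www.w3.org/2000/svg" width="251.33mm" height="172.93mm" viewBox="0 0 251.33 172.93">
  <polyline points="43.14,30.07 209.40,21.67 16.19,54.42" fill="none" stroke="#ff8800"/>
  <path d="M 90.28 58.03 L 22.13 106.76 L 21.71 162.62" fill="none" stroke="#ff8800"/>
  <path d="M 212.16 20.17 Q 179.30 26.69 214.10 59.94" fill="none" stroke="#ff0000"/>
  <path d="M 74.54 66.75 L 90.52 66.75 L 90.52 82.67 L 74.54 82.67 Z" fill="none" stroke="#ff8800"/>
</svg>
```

viewBox `0 0 251.33 172.93` with mm width/height → 1 unit = 1 mm. Flip: y_m = 172.93 − y_svg.

**Shape 1** — `<polyline>` open polyline, stroke `#ff8800` → score (S600, F1823). Machine vertices: (43.14,142.86) → (209.40,151.26) → (16.19,118.51). Open path.

**Shape 2** — `<path>` open polyline, stroke `#ff8800` → score (S600, F1823). Machine vertices: (90.28,114.90) → (22.13,66.17) → (21.71,10.31). Open path.

**Shape 3** — `<path>` quadratic bezier, stroke `#ff0000` → engrave (S262, F3458). Control points (SVG): P0=(212.16,20.17), P1=(179.30,26.69), P2=(214.10,59.94); sampled at t=k/3. Machine vertices: (212.16,152.76) → (197.77,145.44) → (198.42,132.19) → (214.10,112.99). Open path.

**Shape 4** — `<path>` rectangle, stroke `#ff8800` → score (S600, F1823). Machine vertices: (74.54,106.18) → (90.52,106.18) → (90.52,90.26) → (74.54,90.26) → (74.54,106.18). Closed: final G1 returns to the first vertex.

G21
G90
G0 X43.14 Y142.86
M3 S600
G01 X209.40 Y151.26 F1823
G01 X16.19 Y118.51 F1823
M5
G0 X90.28 Y114.90
M3 S600
G01 X22.13 Y66.17 F1823
G01 X21.71 Y10.31 F1823
M5
G0 X212.16 Y152.76
M3 S262
G01 X197.77 Y145.44 F3458
G01 X198.42 Y132.19 F3458
G01 X214.10 Y112.99 F3458
M5
G0 X74.54 Y106.18
M3 S600
G01 X90.52 Y106.18 F1823
G01 X90.52 Y90.26 F1823
G01 X74.54 Y90.26 F1823
G01 X74.54 Y106.18 F1823
M5
G0 X0.00 Y0.00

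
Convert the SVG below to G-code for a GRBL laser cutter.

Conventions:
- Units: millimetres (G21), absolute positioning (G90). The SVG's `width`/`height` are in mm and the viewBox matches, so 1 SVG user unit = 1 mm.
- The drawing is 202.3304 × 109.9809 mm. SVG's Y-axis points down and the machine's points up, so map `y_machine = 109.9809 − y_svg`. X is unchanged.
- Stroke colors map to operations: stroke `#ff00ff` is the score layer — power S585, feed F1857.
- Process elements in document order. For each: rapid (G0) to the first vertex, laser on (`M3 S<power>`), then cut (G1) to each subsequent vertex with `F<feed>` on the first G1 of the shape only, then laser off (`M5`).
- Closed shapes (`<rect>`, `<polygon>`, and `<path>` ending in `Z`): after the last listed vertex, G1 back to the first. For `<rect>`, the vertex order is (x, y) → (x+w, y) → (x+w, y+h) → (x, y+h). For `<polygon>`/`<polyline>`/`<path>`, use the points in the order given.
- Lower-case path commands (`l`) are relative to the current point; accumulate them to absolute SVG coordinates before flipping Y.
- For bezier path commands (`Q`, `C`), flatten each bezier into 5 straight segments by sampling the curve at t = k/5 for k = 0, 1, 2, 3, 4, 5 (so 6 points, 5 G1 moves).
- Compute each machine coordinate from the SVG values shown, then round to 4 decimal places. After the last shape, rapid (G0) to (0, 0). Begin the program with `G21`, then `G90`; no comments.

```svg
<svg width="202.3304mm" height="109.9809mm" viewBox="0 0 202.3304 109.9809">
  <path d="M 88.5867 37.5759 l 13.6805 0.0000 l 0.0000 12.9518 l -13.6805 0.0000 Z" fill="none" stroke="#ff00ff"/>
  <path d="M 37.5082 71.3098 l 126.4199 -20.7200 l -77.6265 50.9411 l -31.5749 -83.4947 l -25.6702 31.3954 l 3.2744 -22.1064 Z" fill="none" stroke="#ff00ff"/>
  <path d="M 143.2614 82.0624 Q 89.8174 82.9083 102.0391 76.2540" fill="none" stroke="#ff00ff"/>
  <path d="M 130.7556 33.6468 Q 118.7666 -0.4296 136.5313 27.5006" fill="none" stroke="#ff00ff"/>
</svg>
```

viewBox `0 0 202.3304 109.9809` with mm width/height → 1 unit = 1 mm. Flip: y_m = 109.9809 − y_svg.

**Shape 1** — `<path>` rectangle, stroke `#ff00ff` → score (S585, F1857). Machine vertices: (88.5867,72.4050) → (102.2672,72.4050) → (102.2672,59.4532) → (88.5867,59.4532) → (88.5867,72.4050). Closed: final G1 returns to the first vertex.

**Shape 2** — `<path>` closed polygon, stroke `#ff00ff` → score (S585, F1857). Machine vertices: (37.5082,38.6711) → (163.9281,59.3911) → (86.3016,8.4500) → (54.7267,91.9447) → (29.0565,60.5493) → (32.3309,82.6557) → (37.5082,38.6711). Closed: final G1 returns to the first vertex.

**Shape 3** — `<path>` quadratic bezier, stroke `#ff00ff` → score (S585, F1857). Control points (SVG): P0=(143.2614,82.0624), P1=(89.8174,82.9083), P2=(102.0391,76.2540); sampled at t=k/5. Machine vertices: (143.2614,27.9185) → (124.5104,27.8801) → (111.0127,28.4418) → (102.7683,29.6035) → (99.7770,31.3652) → (102.0391,33.7269). Open path.

**Shape 4** — `<path>` quadratic bezier, stroke `#ff00ff` → score (S585, F1857). Control points (SVG): P0=(130.7556,33.6468), P1=(118.7666,-0.4296), P2=(136.5313,27.5006); sampled at t=k/5. Machine vertices: (130.7556,76.3341) → (127.1501,87.4844) → (125.9250,93.6742) → (127.0801,94.9034) → (130.6156,91.1721) → (136.5313,82.4803). Open path.

G21
G90
G0 X88.5867 Y72.4050
M3 S585
G1 X102.2672 Y72.4050 F1857
G1 X102.2672 Y59.4532
G1 X88.5867 Y59.4532
G1 X88.5867 Y72.4050
M5
G0 X37.5082 Y38.6711
M3 S585
G1 X163.9281 Y59.3911 F1857
G1 X86.3016 Y8.4500
G1 X54.7267 Y91.9447
G1 X29.0565 Y60.5493
G1 X32.3309 Y82.6557
G1 X37.5082 Y38.6711
M5
G0 X143.2614 Y27.9185
M3 S585
G1 X124.5104 Y27.8801 F1857
G1 X111.0127 Y28.4418
G1 X102.7683 Y29.6035
G1 X99.7770 Y31.3652
G1 X102.0391 Y33.7269
M5
G0 X130.7556 Y76.3341
M3 S585
G1 X127.1501 Y87.4844 F1857
G1 X125.9250 Y93.6742
G1 X127.0801 Y94.9034
G1 X130.6156 Y91.1721
G1 X136.5313 Y82.4803
M5
G0 X0.0000 Y0.0000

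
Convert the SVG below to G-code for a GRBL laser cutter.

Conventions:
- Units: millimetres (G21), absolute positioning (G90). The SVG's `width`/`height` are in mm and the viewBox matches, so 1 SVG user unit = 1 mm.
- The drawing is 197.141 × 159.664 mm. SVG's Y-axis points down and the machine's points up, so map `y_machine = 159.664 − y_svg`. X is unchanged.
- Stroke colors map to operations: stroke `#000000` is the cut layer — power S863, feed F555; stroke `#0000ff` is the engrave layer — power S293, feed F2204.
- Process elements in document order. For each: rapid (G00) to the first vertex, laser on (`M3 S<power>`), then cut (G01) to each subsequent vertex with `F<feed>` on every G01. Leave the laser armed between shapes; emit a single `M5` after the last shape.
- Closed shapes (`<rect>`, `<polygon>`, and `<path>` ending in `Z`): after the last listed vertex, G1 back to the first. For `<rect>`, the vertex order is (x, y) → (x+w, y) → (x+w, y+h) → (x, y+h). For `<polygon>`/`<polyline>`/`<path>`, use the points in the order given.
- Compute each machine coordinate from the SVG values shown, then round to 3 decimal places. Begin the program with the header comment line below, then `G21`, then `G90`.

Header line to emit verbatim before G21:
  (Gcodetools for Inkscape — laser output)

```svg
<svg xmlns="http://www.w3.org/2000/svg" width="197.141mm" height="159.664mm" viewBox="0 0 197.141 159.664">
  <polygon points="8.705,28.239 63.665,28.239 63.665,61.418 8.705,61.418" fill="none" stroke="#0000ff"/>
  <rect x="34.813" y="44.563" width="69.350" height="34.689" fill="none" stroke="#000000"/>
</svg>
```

viewBox `0 0 197.141 159.664` with mm width/height → 1 unit = 1 mm. Flip: y_m = 159.664 − y_svg.

**Shape 1** — `<polygon>` rectangle, stroke `#0000ff` → engrave (S293, F2204). Machine vertices: (8.705,131.425) → (63.665,131.425) → (63.665,98.246) → (8.705,98.246) → (8.705,131.425). Closed: final G1 returns to the first vertex.

**Shape 2** — `<rect>` rectangle, stroke `#000000` → cut (S863, F555). Machine vertices: (34.813,115.101) → (104.163,115.101) → (104.163,80.412) → (34.813,80.412) → (34.813,115.101). Closed: final G1 returns to the first vertex.

(Gcodetools for Inkscape — laser output)
G21
G90
G00 X8.705 Y131.425
M3 S293
G01 X63.665 Y131.425 F2204
G01 X63.665 Y98.246 F2204
G01 X8.705 Y98.246 F2204
G01 X8.705 Y131.425 F2204
G00 X34.813 Y115.101
M3 S863
G01 X104.163 Y115.101 F555
G01 X104.163 Y80.412 F555
G01 X34.813 Y80.412 F555
G01 X34.813 Y115.101 F555
M5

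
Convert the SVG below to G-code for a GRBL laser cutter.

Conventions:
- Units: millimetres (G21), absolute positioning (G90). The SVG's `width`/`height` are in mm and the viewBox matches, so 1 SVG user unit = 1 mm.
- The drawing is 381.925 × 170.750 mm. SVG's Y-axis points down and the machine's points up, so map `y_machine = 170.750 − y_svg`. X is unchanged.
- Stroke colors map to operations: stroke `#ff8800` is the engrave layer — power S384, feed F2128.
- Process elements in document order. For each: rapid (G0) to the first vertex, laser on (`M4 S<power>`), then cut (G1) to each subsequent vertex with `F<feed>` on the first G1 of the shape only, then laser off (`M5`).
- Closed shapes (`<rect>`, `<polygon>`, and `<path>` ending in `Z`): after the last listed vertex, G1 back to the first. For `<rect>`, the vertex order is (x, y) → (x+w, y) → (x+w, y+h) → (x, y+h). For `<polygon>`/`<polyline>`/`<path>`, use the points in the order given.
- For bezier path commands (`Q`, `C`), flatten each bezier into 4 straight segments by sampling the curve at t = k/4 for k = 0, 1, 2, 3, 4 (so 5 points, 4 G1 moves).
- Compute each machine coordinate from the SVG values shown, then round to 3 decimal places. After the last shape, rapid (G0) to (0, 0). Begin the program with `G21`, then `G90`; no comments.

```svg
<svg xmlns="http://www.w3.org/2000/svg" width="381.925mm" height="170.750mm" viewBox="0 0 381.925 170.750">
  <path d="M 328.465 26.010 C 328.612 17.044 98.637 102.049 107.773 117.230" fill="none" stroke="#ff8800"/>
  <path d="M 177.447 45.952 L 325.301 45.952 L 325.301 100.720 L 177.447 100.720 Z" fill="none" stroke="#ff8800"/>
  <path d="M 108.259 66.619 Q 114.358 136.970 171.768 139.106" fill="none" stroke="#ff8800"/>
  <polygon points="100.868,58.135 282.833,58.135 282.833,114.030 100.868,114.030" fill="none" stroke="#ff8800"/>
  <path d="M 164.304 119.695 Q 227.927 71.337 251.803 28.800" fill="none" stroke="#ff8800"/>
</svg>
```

1 u = 1 mm; y_m = 170.750 − y.

[1] `<path>` cubic bezier, #ff8800→engrave S384 F2128: (328.465,144.740) → (292.759,136.404) → (214.748,108.185) → (138.423,75.438) → (107.773,53.520)

[2] `<path>` rectangle, #ff8800→engrave S384 F2128: (177.447,124.798) → (325.301,124.798) → (325.301,70.030) → (177.447,70.030) → (177.447,124.798) (closed)

[3] `<path>` quadratic bezier, #ff8800→engrave S384 F2128: (108.259,104.131) → (114.515,73.219) → (127.186,50.834) → (146.270,36.975) → (171.768,31.644)

[4] `<polygon>` rectangle, #ff8800→engrave S384 F2128: (100.868,112.615) → (282.833,112.615) → (282.833,56.720) → (100.868,56.720) → (100.868,112.615) (closed)

[5] `<path>` quadratic bezier, #ff8800→engrave S384 F2128: (164.304,51.055) → (193.631,74.870) → (217.990,97.958) → (237.381,120.318) → (251.803,141.950)

G21
G90
G0 X328.465 Y144.740
M4 S384
G1 X292.759 Y136.404 F2128
G1 X214.748 Y108.185
G1 X138.423 Y75.438
G1 X107.773 Y53.520
M5
G0 X177.447 Y124.798
M4 S384
G1 X325.301 Y124.798 F2128
G1 X325.301 Y70.030
G1 X177.447 Y70.030
G1 X177.447 Y124.798
M5
G0 X108.259 Y104.131
M4 S384
G1 X114.515 Y73.219 F2128
G1 X127.186 Y50.834
G1 X146.270 Y36.975
G1 X171.768 Y31.644
M5
G0 X100.868 Y112.615
M4 S384
G1 X282.833 Y112.615 F2128
G1 X282.833 Y56.720
G1 X100.868 Y56.720
G1 X100.868 Y112.615
M5
G0 X164.304 Y51.055
M4 S384
G1 X193.631 Y74.870 F2128
G1 X217.990 Y97.958
G1 X237.381 Y120.318
G1 X251.803 Y141.950
M5
G0 X0.000 Y0.000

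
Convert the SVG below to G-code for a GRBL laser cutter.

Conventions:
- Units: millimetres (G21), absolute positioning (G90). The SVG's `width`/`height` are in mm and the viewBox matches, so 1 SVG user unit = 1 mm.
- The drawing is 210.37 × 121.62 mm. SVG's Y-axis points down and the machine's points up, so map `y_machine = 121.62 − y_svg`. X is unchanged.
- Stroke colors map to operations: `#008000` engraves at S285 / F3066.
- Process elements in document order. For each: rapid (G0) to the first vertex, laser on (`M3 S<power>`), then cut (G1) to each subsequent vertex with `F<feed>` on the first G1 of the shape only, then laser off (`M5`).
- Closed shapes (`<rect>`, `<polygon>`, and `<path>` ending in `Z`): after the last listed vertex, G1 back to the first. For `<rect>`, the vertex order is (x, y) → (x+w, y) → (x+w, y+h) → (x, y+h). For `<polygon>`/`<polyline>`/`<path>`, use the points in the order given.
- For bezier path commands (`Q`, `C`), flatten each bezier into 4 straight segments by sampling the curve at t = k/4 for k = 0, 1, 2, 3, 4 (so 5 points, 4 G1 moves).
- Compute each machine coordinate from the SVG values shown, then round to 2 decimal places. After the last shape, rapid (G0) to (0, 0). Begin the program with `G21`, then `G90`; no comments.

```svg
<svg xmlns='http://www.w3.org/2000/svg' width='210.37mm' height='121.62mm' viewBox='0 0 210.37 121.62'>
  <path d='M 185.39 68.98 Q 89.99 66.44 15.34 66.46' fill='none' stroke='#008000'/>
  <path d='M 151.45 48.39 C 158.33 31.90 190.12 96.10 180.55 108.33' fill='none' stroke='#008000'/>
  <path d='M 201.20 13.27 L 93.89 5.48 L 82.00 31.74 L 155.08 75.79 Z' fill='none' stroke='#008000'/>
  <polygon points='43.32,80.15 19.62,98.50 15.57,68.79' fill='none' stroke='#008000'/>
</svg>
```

viewBox `0 0 210.37 121.62` with mm width/height → 1 unit = 1 mm. Flip: y_m = 121.62 − y_svg.

**Shape 1** — `<path>` quadratic bezier, stroke `#008000` → engrave (S285, F3066). Control points (SVG): P0=(185.39,68.98), P1=(89.99,66.44), P2=(15.34,66.46); sampled at t=k/4. Machine vertices: (185.39,52.64) → (138.99,53.75) → (95.18,54.54) → (53.96,55.01) → (15.34,55.16). Open path.

**Shape 2** — `<path>` cubic bezier, stroke `#008000` → engrave (S285, F3066). Control points (SVG): P0=(151.45,48.39), P1=(158.33,31.90), P2=(190.12,96.10), P3=(180.55,108.33); sampled at t=k/4. Machine vertices: (151.45,73.23) → (160.25,72.54) → (172.17,54.03) → (181.01,30.13) → (180.55,13.29). Open path.

**Shape 3** — `<path>` closed polygon, stroke `#008000` → engrave (S285, F3066). Machine vertices: (201.20,108.35) → (93.89,116.14) → (82.00,89.88) → (155.08,45.83) → (201.20,108.35). Closed: final G1 returns to the first vertex.

**Shape 4** — `<polygon>` regular polygon, stroke `#008000` → engrave (S285, F3066). Machine vertices: (43.32,41.47) → (19.62,23.12) → (15.57,52.83) → (43.32,41.47). Closed: final G1 returns to the first vertex.

G21
G90
G0 X185.39 Y52.64
M3 S285
G1 X138.99 Y53.75 F3066
G1 X95.18 Y54.54
G1 X53.96 Y55.01
G1 X15.34 Y55.16
M5
G0 X151.45 Y73.23
M3 S285
G1 X160.25 Y72.54 F3066
G1 X172.17 Y54.03
G1 X181.01 Y30.13
G1 X180.55 Y13.29
M5
G0 X201.20 Y108.35
M3 S285
G1 X93.89 Y116.14 F3066
G1 X82.00 Y89.88
G1 X155.08 Y45.83
G1 X201.20 Y108.35
M5
G0 X43.32 Y41.47
M3 S285
G1 X19.62 Y23.12 F3066
G1 X15.57 Y52.83
G1 X43.32 Y41.47
M5
G0 X0.00 Y0.00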